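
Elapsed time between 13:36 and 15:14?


End time in minutes: 15×60 + 14 = 914
Start time in minutes: 13×60 + 36 = 816
Difference = 914 - 816 = 98 minutes
= 1 hours 38 minutes

1h 38m


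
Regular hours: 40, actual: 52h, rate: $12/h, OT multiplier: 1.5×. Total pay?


Regular: 40h × $12 = $480.00
Overtime: 52 - 40 = 12h
OT pay: 12h × $12 × 1.5 = $216.00
Total = $480.00 + $216.00 = $696.00

$696.00


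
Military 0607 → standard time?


6:07 AM

Hour: 6
6 < 12 → AM


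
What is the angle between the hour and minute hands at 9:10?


145.0°

Hour hand = 9×30 + 10×0.5 = 275.0°
Minute hand = 10×6 = 60°
Difference = |275.0 - 60| = 215.0°
Since > 180°: 360 - 215.0 = 145.0°


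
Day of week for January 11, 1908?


Zeller's congruence:
q=11, m=13, k=7, j=19
h = (11 + ⌊13×14/5⌋ + 7 + ⌊7/4⌋ + ⌊19/4⌋ - 2×19) mod 7
= (11 + 36 + 7 + 1 + 4 - 38) mod 7
= 21 mod 7 = 0
h=0 → Saturday

Saturday


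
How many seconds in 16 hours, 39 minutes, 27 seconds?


Hours: 16 × 3600 = 57600
Minutes: 39 × 60 = 2340
Seconds: 27
Total = 57600 + 2340 + 27 = 59967

59967 seconds


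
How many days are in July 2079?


Month: July (month 7)
July has 31 days

31 days


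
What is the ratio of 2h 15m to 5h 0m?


Duration 1: 135 minutes
Duration 2: 300 minutes
Ratio = 135:300
GCD = 15
Simplified = 9:20
As a decimal: 9/20 = 0.45

9:20 (0.45)


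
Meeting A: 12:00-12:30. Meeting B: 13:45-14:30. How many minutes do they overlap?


0 minutes

Meeting A: 720-750 (in minutes from midnight)
Meeting B: 825-870
Overlap start = max(720, 825) = 825
Overlap end = min(750, 870) = 750
Overlap = max(0, 750 - 825) = 0 min


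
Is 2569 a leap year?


Rules: divisible by 4 AND (not by 100 OR by 400)
2569 ÷ 4 = 642 remainder 1 → not divisible by 4
Not divisible by 4 → not a leap year

No


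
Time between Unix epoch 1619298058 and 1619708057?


Difference = 1619708057 - 1619298058 = 409999 seconds
In hours: 409999 / 3600 ≈ 113.9
In days: 409999 / 86400 ≈ 4.75

409999 seconds (113.9 hours / 4.75 days)


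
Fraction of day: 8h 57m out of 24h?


0.3729 (37.29%)

Total minutes: 8×60 + 57 = 537
Day = 24×60 = 1440 minutes
Fraction = 537/1440 ≈ 0.3729
As a percentage: 537/1440 × 100 ≈ 37.29%


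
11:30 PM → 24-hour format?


Input: 11:30 PM
PM: 11 + 12 = 23

23:30


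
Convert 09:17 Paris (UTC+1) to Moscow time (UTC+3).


11:17

Time difference = UTC+3 - UTC+1 = +2 hours
New hour = (9 + 2) mod 24
= 11 mod 24 = 11
Minutes unchanged → 11:17


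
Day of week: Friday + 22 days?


Saturday

Start: Friday (index 4)
(4 + 22) mod 7
= 26 mod 7
= 5
Index 5 → Saturday


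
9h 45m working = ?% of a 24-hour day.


40.6%

Time: 585 minutes
Day: 1440 minutes
Percentage = (585/1440) × 100 ≈ 40.6%


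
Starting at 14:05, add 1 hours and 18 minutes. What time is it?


15:23

Start: 845 minutes from midnight
Add: 78 minutes
Total: 923 minutes
Hours: 923 ÷ 60 = 15 remainder 23


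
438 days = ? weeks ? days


Weeks: 438 ÷ 7 = 62 remainder 4

62 weeks 4 days


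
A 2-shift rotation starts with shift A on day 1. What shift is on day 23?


Shift A

Shifts: A, B
Start: A (index 0)
Day 23: (0 + 23 - 1) mod 2
= 22 mod 2
= 0
Index 0 → shift A


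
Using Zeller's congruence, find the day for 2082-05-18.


Zeller's congruence:
q=18, m=5, k=82, j=20
h = (18 + ⌊13×6/5⌋ + 82 + ⌊82/4⌋ + ⌊20/4⌋ - 2×20) mod 7
= (18 + 15 + 82 + 20 + 5 - 40) mod 7
= 100 mod 7 = 2
h=2 → Monday

Monday


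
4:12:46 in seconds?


Hours: 4 × 3600 = 14400
Minutes: 12 × 60 = 720
Seconds: 46
Total = 14400 + 720 + 46 = 15166

15166 seconds


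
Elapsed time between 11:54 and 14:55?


3h 1m

End time in minutes: 14×60 + 55 = 895
Start time in minutes: 11×60 + 54 = 714
Difference = 895 - 714 = 181 minutes
= 3 hours 1 minutes


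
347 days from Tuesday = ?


Start: Tuesday (index 1)
(1 + 347) mod 7
= 348 mod 7
= 5
Index 5 → Saturday

Saturday


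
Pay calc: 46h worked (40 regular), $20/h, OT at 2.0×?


$1040.00

Regular: 40h × $20 = $800.00
Overtime: 46 - 40 = 6h
OT pay: 6h × $20 × 2.0 = $240.00
Total = $800.00 + $240.00 = $1040.00


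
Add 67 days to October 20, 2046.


December 26, 2046

Start: October 20, 2046
Add 67 days
October 20 → November 1: 31 - 20 + 1 = 12 days (67 - 12 = 55 left)
November 1 → December 1: 30 - 1 + 1 = 30 days (55 - 30 = 25 left)
December 1 + 25 = December 26, 2046


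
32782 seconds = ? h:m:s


Hours: 32782 ÷ 3600 = 9 remainder 382
Minutes: 382 ÷ 60 = 6 remainder 22
Seconds: 22

9h 6m 22s


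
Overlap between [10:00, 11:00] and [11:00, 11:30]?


0 minutes

Meeting A: 600-660 (in minutes from midnight)
Meeting B: 660-690
Overlap start = max(600, 660) = 660
Overlap end = min(660, 690) = 660
Overlap = max(0, 660 - 660) = 0 min


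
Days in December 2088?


31 days

Month: December (month 12)
December has 31 days


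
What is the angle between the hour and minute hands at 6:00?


180.0°

Hour hand = 6×30 + 0×0.5 = 180.0°
Minute hand = 0×6 = 0°
Difference = |180.0 - 0| = 180.0°


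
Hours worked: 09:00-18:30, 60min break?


Total time = (18×60+30) - (9×60+0)
= 1110 - 540 = 570 min
Minus break: 570 - 60 = 510 min
= 8h 30m

8h 30m (510 minutes)


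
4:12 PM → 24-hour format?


16:12

Input: 4:12 PM
PM: 4 + 12 = 16


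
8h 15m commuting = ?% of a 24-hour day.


Time: 495 minutes
Day: 1440 minutes
Percentage = (495/1440) × 100 ≈ 34.4%

34.4%


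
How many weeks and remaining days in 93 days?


Weeks: 93 ÷ 7 = 13 remainder 2

13 weeks 2 days


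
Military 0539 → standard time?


Hour: 5
5 < 12 → AM

5:39 AM


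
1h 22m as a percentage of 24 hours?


Total minutes: 1×60 + 22 = 82
Day = 24×60 = 1440 minutes
Fraction = 82/1440 ≈ 0.0569
As a percentage: 82/1440 × 100 ≈ 5.69%

0.0569 (5.69%)


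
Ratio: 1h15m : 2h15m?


5:9 (0.56)

Duration 1: 75 minutes
Duration 2: 135 minutes
Ratio = 75:135
GCD = 15
Simplified = 5:9
As a decimal: 5/9 ≈ 0.56


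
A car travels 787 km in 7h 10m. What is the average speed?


Distance: 787 km
Time: 7h 10m = 430 min = 430/60 = 43/6 hours
Speed = 787 ÷ (43/6) = 787 × 6 / 43 = 4722/43 ≈ 109.8 km/h

109.8 km/h


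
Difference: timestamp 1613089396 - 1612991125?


98271 seconds (27.3 hours / 1.14 days)

Difference = 1613089396 - 1612991125 = 98271 seconds
In hours: 98271 / 3600 ≈ 27.3
In days: 98271 / 86400 ≈ 1.14


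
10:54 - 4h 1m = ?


Start: 654 minutes from midnight
Subtract: 241 minutes
Remaining: 654 - 241 = 413
Hours: 6, Minutes: 53

06:53


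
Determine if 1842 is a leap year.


Rules: divisible by 4 AND (not by 100 OR by 400)
1842 ÷ 4 = 460 remainder 2 → not divisible by 4
Not divisible by 4 → not a leap year

No


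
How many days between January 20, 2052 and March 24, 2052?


From January 20, 2052 to March 24, 2052
Rest of January 2052: 31 - 20 = 11
Full months: February 2052 29
Days into March 2052: 24
Total = 11 + 29 + 24 = 64 days

64 days


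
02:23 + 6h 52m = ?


09:15

Start: 143 minutes from midnight
Add: 412 minutes
Total: 555 minutes
Hours: 555 ÷ 60 = 9 remainder 15


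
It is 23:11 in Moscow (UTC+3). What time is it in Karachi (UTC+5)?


01:11 (next day)

Time difference = UTC+5 - UTC+3 = +2 hours
New hour = (23 + 2) mod 24
= 25 mod 24 = 1
Minutes unchanged → 01:11; 25 ≥ 24 → next day


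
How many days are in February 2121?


Month: February (month 2)
February: 28 or 29 (leap year)
2121 leap year? No

28 days


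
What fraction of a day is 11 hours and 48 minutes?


Total minutes: 11×60 + 48 = 708
Day = 24×60 = 1440 minutes
Fraction = 708/1440 ≈ 0.4917
As a percentage: 708/1440 × 100 ≈ 49.17%

0.4917 (49.17%)


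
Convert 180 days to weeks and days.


25 weeks 5 days

Weeks: 180 ÷ 7 = 25 remainder 5


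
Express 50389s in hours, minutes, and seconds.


Hours: 50389 ÷ 3600 = 13 remainder 3589
Minutes: 3589 ÷ 60 = 59 remainder 49
Seconds: 49

13h 59m 49s


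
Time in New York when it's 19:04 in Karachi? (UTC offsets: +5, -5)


Time difference = UTC-5 - UTC+5 = -10 hours
New hour = (19 -10) mod 24
= 9 mod 24 = 9
Minutes unchanged → 09:04

09:04


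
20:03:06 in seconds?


72186 seconds

Hours: 20 × 3600 = 72000
Minutes: 3 × 60 = 180
Seconds: 6
Total = 72000 + 180 + 6 = 72186


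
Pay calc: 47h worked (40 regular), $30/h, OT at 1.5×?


$1515.00

Regular: 40h × $30 = $1200.00
Overtime: 47 - 40 = 7h
OT pay: 7h × $30 × 1.5 = $315.00
Total = $1200.00 + $315.00 = $1515.00


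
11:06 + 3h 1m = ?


14:07

Start: 666 minutes from midnight
Add: 181 minutes
Total: 847 minutes
Hours: 847 ÷ 60 = 14 remainder 7


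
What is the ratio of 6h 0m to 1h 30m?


4:1 (4.00)

Duration 1: 360 minutes
Duration 2: 90 minutes
Ratio = 360:90
GCD = 90
Simplified = 4:1
As a decimal: 4/1 = 4.00


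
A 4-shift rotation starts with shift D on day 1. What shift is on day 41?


Shift D

Shifts: A, B, C, D
Start: D (index 3)
Day 41: (3 + 41 - 1) mod 4
= 43 mod 4
= 3
Index 3 → shift D


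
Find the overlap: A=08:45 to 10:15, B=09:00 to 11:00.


Meeting A: 525-615 (in minutes from midnight)
Meeting B: 540-660
Overlap start = max(525, 540) = 540
Overlap end = min(615, 660) = 615
Overlap = max(0, 615 - 540) = 75 min

75 minutes


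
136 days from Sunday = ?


Start: Sunday (index 6)
(6 + 136) mod 7
= 142 mod 7
= 2
Index 2 → Wednesday

Wednesday


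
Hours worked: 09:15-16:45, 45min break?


6h 45m (405 minutes)

Total time = (16×60+45) - (9×60+15)
= 1005 - 555 = 450 min
Minus break: 450 - 45 = 405 min
= 6h 45m


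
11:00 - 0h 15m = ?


10:45

Start: 660 minutes from midnight
Subtract: 15 minutes
Remaining: 660 - 15 = 645
Hours: 10, Minutes: 45


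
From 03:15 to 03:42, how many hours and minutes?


0h 27m

End time in minutes: 3×60 + 42 = 222
Start time in minutes: 3×60 + 15 = 195
Difference = 222 - 195 = 27 minutes
= 0 hours 27 minutes


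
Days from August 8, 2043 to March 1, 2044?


206 days

From August 8, 2043 to March 1, 2044
Rest of August 2043: 31 - 8 = 23
Full months: September 30, October 31, November 30, December 31, January 31, February 2044 29
Days into March 2044: 1
Total = 23 + 30 + 31 + 30 + 31 + 31 + 29 + 1 = 206 days


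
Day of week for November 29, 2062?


Zeller's congruence:
q=29, m=11, k=62, j=20
h = (29 + ⌊13×12/5⌋ + 62 + ⌊62/4⌋ + ⌊20/4⌋ - 2×20) mod 7
= (29 + 31 + 62 + 15 + 5 - 40) mod 7
= 102 mod 7 = 4
h=4 → Wednesday

Wednesday


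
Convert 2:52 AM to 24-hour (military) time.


02:52

Input: 2:52 AM
AM hour stays: 2


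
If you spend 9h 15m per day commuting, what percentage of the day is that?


Time: 555 minutes
Day: 1440 minutes
Percentage = (555/1440) × 100 ≈ 38.5%

38.5%


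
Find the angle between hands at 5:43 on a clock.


86.5°

Hour hand = 5×30 + 43×0.5 = 171.5°
Minute hand = 43×6 = 258°
Difference = |171.5 - 258| = 86.5°


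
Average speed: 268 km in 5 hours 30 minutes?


Distance: 268 km
Time: 5h 30m = 330 min = 330/60 = 11/2 hours
Speed = 268 ÷ (11/2) = 268 × 2 / 11 = 536/11 ≈ 48.7 km/h

48.7 km/h


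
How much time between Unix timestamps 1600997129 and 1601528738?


Difference = 1601528738 - 1600997129 = 531609 seconds
In hours: 531609 / 3600 ≈ 147.7
In days: 531609 / 86400 ≈ 6.15

531609 seconds (147.7 hours / 6.15 days)


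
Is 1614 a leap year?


Rules: divisible by 4 AND (not by 100 OR by 400)
1614 ÷ 4 = 403 remainder 2 → not divisible by 4
Not divisible by 4 → not a leap year

No


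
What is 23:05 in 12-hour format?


Hour: 23
23 - 12 = 11 → PM

11:05 PM


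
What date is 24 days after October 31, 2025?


Start: October 31, 2025
Add 24 days
October 31 → November 1: 31 - 31 + 1 = 1 days (24 - 1 = 23 left)
November 1 + 23 = November 24, 2025

November 24, 2025


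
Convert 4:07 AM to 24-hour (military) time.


04:07

Input: 4:07 AM
AM hour stays: 4


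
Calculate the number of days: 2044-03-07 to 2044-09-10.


187 days

From March 7, 2044 to September 10, 2044
Rest of March 2044: 31 - 7 = 24
Full months: April 30, May 31, June 30, July 31, August 31
Days into September 2044: 10
Total = 24 + 30 + 31 + 30 + 31 + 31 + 10 = 187 days


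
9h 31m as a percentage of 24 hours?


Total minutes: 9×60 + 31 = 571
Day = 24×60 = 1440 minutes
Fraction = 571/1440 ≈ 0.3965
As a percentage: 571/1440 × 100 ≈ 39.65%

0.3965 (39.65%)


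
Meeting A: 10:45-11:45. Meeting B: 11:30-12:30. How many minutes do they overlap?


Meeting A: 645-705 (in minutes from midnight)
Meeting B: 690-750
Overlap start = max(645, 690) = 690
Overlap end = min(705, 750) = 705
Overlap = max(0, 705 - 690) = 15 min

15 minutes


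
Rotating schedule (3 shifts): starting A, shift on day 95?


Shift B

Shifts: A, B, C
Start: A (index 0)
Day 95: (0 + 95 - 1) mod 3
= 94 mod 3
= 1
Index 1 → shift B


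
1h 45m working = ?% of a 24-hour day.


Time: 105 minutes
Day: 1440 minutes
Percentage = (105/1440) × 100 ≈ 7.3%

7.3%


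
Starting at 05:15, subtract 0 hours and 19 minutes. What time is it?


Start: 315 minutes from midnight
Subtract: 19 minutes
Remaining: 315 - 19 = 296
Hours: 4, Minutes: 56

04:56


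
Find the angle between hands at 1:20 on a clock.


80.0°

Hour hand = 1×30 + 20×0.5 = 40.0°
Minute hand = 20×6 = 120°
Difference = |40.0 - 120| = 80.0°


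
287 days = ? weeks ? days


Weeks: 287 ÷ 7 = 41 remainder 0

41 weeks 0 days


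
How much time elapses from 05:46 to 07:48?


2h 2m

End time in minutes: 7×60 + 48 = 468
Start time in minutes: 5×60 + 46 = 346
Difference = 468 - 346 = 122 minutes
= 2 hours 2 minutes


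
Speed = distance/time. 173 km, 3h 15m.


53.2 km/h

Distance: 173 km
Time: 3h 15m = 195 min = 195/60 = 13/4 hours
Speed = 173 ÷ (13/4) = 173 × 4 / 13 = 692/13 ≈ 53.2 km/h


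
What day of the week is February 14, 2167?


Zeller's congruence:
q=14, m=14, k=66, j=21
h = (14 + ⌊13×15/5⌋ + 66 + ⌊66/4⌋ + ⌊21/4⌋ - 2×21) mod 7
= (14 + 39 + 66 + 16 + 5 - 42) mod 7
= 98 mod 7 = 0
h=0 → Saturday

Saturday


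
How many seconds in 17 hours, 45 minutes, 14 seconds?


63914 seconds

Hours: 17 × 3600 = 61200
Minutes: 45 × 60 = 2700
Seconds: 14
Total = 61200 + 2700 + 14 = 63914


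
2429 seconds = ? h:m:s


0h 40m 29s

Hours: 2429 ÷ 3600 = 0 remainder 2429
Minutes: 2429 ÷ 60 = 40 remainder 29
Seconds: 29


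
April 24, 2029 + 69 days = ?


Start: April 24, 2029
Add 69 days
April 24 → May 1: 30 - 24 + 1 = 7 days (69 - 7 = 62 left)
May 1 → June 1: 31 - 1 + 1 = 31 days (62 - 31 = 31 left)
June 1 → July 1: 30 - 1 + 1 = 30 days (31 - 30 = 1 left)
July 1 + 1 = July 2, 2029

July 2, 2029


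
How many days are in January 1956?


Month: January (month 1)
January has 31 days

31 days


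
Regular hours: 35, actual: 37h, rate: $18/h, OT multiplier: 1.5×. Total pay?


Regular: 35h × $18 = $630.00
Overtime: 37 - 35 = 2h
OT pay: 2h × $18 × 1.5 = $54.00
Total = $630.00 + $54.00 = $684.00

$684.00


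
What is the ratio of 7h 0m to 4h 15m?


Duration 1: 420 minutes
Duration 2: 255 minutes
Ratio = 420:255
GCD = 15
Simplified = 28:17
As a decimal: 28/17 ≈ 1.65

28:17 (1.65)


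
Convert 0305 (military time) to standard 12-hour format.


3:05 AM

Hour: 3
3 < 12 → AM


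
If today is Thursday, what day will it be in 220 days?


Sunday

Start: Thursday (index 3)
(3 + 220) mod 7
= 223 mod 7
= 6
Index 6 → Sunday


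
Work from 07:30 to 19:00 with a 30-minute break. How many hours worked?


11h 0m (660 minutes)

Total time = (19×60+0) - (7×60+30)
= 1140 - 450 = 690 min
Minus break: 690 - 30 = 660 min
= 11h 0m


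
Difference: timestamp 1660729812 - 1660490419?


239393 seconds (66.5 hours / 2.77 days)

Difference = 1660729812 - 1660490419 = 239393 seconds
In hours: 239393 / 3600 ≈ 66.5
In days: 239393 / 86400 ≈ 2.77


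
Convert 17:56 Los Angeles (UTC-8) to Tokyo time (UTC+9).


Time difference = UTC+9 - UTC-8 = +17 hours
New hour = (17 + 17) mod 24
= 34 mod 24 = 10
Minutes unchanged → 10:56; 34 ≥ 24 → next day

10:56 (next day)


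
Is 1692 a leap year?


Yes

Rules: divisible by 4 AND (not by 100 OR by 400)
1692 ÷ 4 = 423 exactly → divisible by 4
1692 ÷ 100 = 16 remainder 92 → not divisible by 100
Divisible by 4 but not by 100 → leap year


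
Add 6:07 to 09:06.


Start: 546 minutes from midnight
Add: 367 minutes
Total: 913 minutes
Hours: 913 ÷ 60 = 15 remainder 13

15:13


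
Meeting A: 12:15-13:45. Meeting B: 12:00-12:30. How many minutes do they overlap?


15 minutes

Meeting A: 735-825 (in minutes from midnight)
Meeting B: 720-750
Overlap start = max(735, 720) = 735
Overlap end = min(825, 750) = 750
Overlap = max(0, 750 - 735) = 15 min


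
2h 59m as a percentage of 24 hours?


0.1243 (12.43%)

Total minutes: 2×60 + 59 = 179
Day = 24×60 = 1440 minutes
Fraction = 179/1440 ≈ 0.1243
As a percentage: 179/1440 × 100 ≈ 12.43%


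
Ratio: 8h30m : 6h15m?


34:25 (1.36)

Duration 1: 510 minutes
Duration 2: 375 minutes
Ratio = 510:375
GCD = 15
Simplified = 34:25
As a decimal: 34/25 = 1.36


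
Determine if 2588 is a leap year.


Yes

Rules: divisible by 4 AND (not by 100 OR by 400)
2588 ÷ 4 = 647 exactly → divisible by 4
2588 ÷ 100 = 25 remainder 88 → not divisible by 100
Divisible by 4 but not by 100 → leap year


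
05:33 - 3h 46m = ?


01:47

Start: 333 minutes from midnight
Subtract: 226 minutes
Remaining: 333 - 226 = 107
Hours: 1, Minutes: 47


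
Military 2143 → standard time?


Hour: 21
21 - 12 = 9 → PM

9:43 PM


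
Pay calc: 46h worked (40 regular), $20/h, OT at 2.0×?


$1040.00

Regular: 40h × $20 = $800.00
Overtime: 46 - 40 = 6h
OT pay: 6h × $20 × 2.0 = $240.00
Total = $800.00 + $240.00 = $1040.00


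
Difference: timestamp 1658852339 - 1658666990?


Difference = 1658852339 - 1658666990 = 185349 seconds
In hours: 185349 / 3600 ≈ 51.5
In days: 185349 / 86400 ≈ 2.15

185349 seconds (51.5 hours / 2.15 days)


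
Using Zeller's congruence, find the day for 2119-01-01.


Zeller's congruence:
q=1, m=13, k=18, j=21
h = (1 + ⌊13×14/5⌋ + 18 + ⌊18/4⌋ + ⌊21/4⌋ - 2×21) mod 7
= (1 + 36 + 18 + 4 + 5 - 42) mod 7
= 22 mod 7 = 1
h=1 → Sunday

Sunday


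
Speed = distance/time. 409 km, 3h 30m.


Distance: 409 km
Time: 3h 30m = 210 min = 210/60 = 7/2 hours
Speed = 409 ÷ (7/2) = 409 × 2 / 7 = 818/7 ≈ 116.9 km/h

116.9 km/h


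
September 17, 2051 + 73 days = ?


Start: September 17, 2051
Add 73 days
September 17 → October 1: 30 - 17 + 1 = 14 days (73 - 14 = 59 left)
October 1 → November 1: 31 - 1 + 1 = 31 days (59 - 31 = 28 left)
November 1 + 28 = November 29, 2051

November 29, 2051


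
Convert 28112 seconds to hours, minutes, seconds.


7h 48m 32s

Hours: 28112 ÷ 3600 = 7 remainder 2912
Minutes: 2912 ÷ 60 = 48 remainder 32
Seconds: 32


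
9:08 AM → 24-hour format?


Input: 9:08 AM
AM hour stays: 9

09:08


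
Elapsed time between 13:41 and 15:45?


2h 4m

End time in minutes: 15×60 + 45 = 945
Start time in minutes: 13×60 + 41 = 821
Difference = 945 - 821 = 124 minutes
= 2 hours 4 minutes


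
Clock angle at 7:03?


Hour hand = 7×30 + 3×0.5 = 211.5°
Minute hand = 3×6 = 18°
Difference = |211.5 - 18| = 193.5°
Since > 180°: 360 - 193.5 = 166.5°

166.5°


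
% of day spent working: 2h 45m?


11.5%

Time: 165 minutes
Day: 1440 minutes
Percentage = (165/1440) × 100 ≈ 11.5%


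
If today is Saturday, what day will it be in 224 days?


Start: Saturday (index 5)
(5 + 224) mod 7
= 229 mod 7
= 5
Index 5 → Saturday

Saturday


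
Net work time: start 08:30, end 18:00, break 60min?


Total time = (18×60+0) - (8×60+30)
= 1080 - 510 = 570 min
Minus break: 570 - 60 = 510 min
= 8h 30m

8h 30m (510 minutes)


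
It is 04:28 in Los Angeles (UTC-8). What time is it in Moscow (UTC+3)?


Time difference = UTC+3 - UTC-8 = +11 hours
New hour = (4 + 11) mod 24
= 15 mod 24 = 15
Minutes unchanged → 15:28

15:28


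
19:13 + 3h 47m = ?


Start: 1153 minutes from midnight
Add: 227 minutes
Total: 1380 minutes
Hours: 1380 ÷ 60 = 23 remainder 0

23:00


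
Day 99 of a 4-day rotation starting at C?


Shifts: A, B, C, D
Start: C (index 2)
Day 99: (2 + 99 - 1) mod 4
= 100 mod 4
= 0
Index 0 → shift A

Shift A


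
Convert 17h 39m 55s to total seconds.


63595 seconds

Hours: 17 × 3600 = 61200
Minutes: 39 × 60 = 2340
Seconds: 55
Total = 61200 + 2340 + 55 = 63595


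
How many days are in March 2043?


31 days

Month: March (month 3)
March has 31 days


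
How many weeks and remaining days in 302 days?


43 weeks 1 days

Weeks: 302 ÷ 7 = 43 remainder 1


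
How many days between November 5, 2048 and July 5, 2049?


From November 5, 2048 to July 5, 2049
Rest of November 2048: 30 - 5 = 25
Full months: December 31, January 31, February 2049 28, March 31, April 30, May 31, June 30
Days into July 2049: 5
Total = 25 + 31 + 31 + 28 + 31 + 30 + 31 + 30 + 5 = 242 days

242 days


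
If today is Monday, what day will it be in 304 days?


Start: Monday (index 0)
(0 + 304) mod 7
= 304 mod 7
= 3
Index 3 → Thursday

Thursday


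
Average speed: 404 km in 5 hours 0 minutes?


Distance: 404 km
Time: 5 hours
Speed = 404 / 5 = 80.8 km/h

80.8 km/h


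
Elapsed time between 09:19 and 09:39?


0h 20m

End time in minutes: 9×60 + 39 = 579
Start time in minutes: 9×60 + 19 = 559
Difference = 579 - 559 = 20 minutes
= 0 hours 20 minutes


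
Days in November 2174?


Month: November (month 11)
November has 30 days

30 days


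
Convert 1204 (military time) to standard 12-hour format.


Hour: 12
12 → 12 PM (noon)

12:04 PM


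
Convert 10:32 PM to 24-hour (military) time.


Input: 10:32 PM
PM: 10 + 12 = 22

22:32


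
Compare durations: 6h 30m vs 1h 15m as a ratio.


Duration 1: 390 minutes
Duration 2: 75 minutes
Ratio = 390:75
GCD = 15
Simplified = 26:5
As a decimal: 26/5 = 5.20

26:5 (5.20)


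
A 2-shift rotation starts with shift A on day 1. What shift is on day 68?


Shifts: A, B
Start: A (index 0)
Day 68: (0 + 68 - 1) mod 2
= 67 mod 2
= 1
Index 1 → shift B

Shift B


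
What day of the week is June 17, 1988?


Friday

Zeller's congruence:
q=17, m=6, k=88, j=19
h = (17 + ⌊13×7/5⌋ + 88 + ⌊88/4⌋ + ⌊19/4⌋ - 2×19) mod 7
= (17 + 18 + 88 + 22 + 4 - 38) mod 7
= 111 mod 7 = 6
h=6 → Friday


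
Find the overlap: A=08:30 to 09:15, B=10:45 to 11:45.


0 minutes

Meeting A: 510-555 (in minutes from midnight)
Meeting B: 645-705
Overlap start = max(510, 645) = 645
Overlap end = min(555, 705) = 555
Overlap = max(0, 555 - 645) = 0 min


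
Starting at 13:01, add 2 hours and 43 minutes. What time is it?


Start: 781 minutes from midnight
Add: 163 minutes
Total: 944 minutes
Hours: 944 ÷ 60 = 15 remainder 44

15:44


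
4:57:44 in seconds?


Hours: 4 × 3600 = 14400
Minutes: 57 × 60 = 3420
Seconds: 44
Total = 14400 + 3420 + 44 = 17864

17864 seconds


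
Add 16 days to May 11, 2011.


Start: May 11, 2011
Add 16 days
May 11 + 16 = May 27, 2011

May 27, 2011


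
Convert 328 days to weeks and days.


46 weeks 6 days

Weeks: 328 ÷ 7 = 46 remainder 6


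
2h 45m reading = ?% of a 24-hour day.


Time: 165 minutes
Day: 1440 minutes
Percentage = (165/1440) × 100 ≈ 11.5%

11.5%


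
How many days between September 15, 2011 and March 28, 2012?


From September 15, 2011 to March 28, 2012
Rest of September 2011: 30 - 15 = 15
Full months: October 31, November 30, December 31, January 31, February 2012 29
Days into March 2012: 28
Total = 15 + 31 + 30 + 31 + 31 + 29 + 28 = 195 days

195 days


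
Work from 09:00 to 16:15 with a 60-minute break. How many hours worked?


Total time = (16×60+15) - (9×60+0)
= 975 - 540 = 435 min
Minus break: 435 - 60 = 375 min
= 6h 15m

6h 15m (375 minutes)


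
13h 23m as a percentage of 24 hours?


0.5576 (55.76%)

Total minutes: 13×60 + 23 = 803
Day = 24×60 = 1440 minutes
Fraction = 803/1440 ≈ 0.5576
As a percentage: 803/1440 × 100 ≈ 55.76%


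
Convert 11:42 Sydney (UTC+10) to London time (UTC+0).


01:42

Time difference = UTC+0 - UTC+10 = -10 hours
New hour = (11 -10) mod 24
= 1 mod 24 = 1
Minutes unchanged → 01:42


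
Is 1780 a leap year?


Rules: divisible by 4 AND (not by 100 OR by 400)
1780 ÷ 4 = 445 exactly → divisible by 4
1780 ÷ 100 = 17 remainder 80 → not divisible by 100
Divisible by 4 but not by 100 → leap year

Yes


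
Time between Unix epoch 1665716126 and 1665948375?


232249 seconds (64.5 hours / 2.69 days)

Difference = 1665948375 - 1665716126 = 232249 seconds
In hours: 232249 / 3600 ≈ 64.5
In days: 232249 / 86400 ≈ 2.69


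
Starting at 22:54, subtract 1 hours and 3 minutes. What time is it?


Start: 1374 minutes from midnight
Subtract: 63 minutes
Remaining: 1374 - 63 = 1311
Hours: 21, Minutes: 51

21:51


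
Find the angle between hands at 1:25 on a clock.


107.5°

Hour hand = 1×30 + 25×0.5 = 42.5°
Minute hand = 25×6 = 150°
Difference = |42.5 - 150| = 107.5°


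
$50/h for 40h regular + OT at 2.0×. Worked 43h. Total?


$2300.00

Regular: 40h × $50 = $2000.00
Overtime: 43 - 40 = 3h
OT pay: 3h × $50 × 2.0 = $300.00
Total = $2000.00 + $300.00 = $2300.00


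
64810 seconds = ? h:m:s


Hours: 64810 ÷ 3600 = 18 remainder 10
Minutes: 10 ÷ 60 = 0 remainder 10
Seconds: 10

18h 0m 10s


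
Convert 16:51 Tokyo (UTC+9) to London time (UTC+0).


07:51

Time difference = UTC+0 - UTC+9 = -9 hours
New hour = (16 -9) mod 24
= 7 mod 24 = 7
Minutes unchanged → 07:51


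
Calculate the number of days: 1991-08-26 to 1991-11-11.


From August 26, 1991 to November 11, 1991
Rest of August 1991: 31 - 26 = 5
Full months: September 30, October 31
Days into November 1991: 11
Total = 5 + 30 + 31 + 11 = 77 days

77 days


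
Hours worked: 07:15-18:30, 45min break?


10h 30m (630 minutes)

Total time = (18×60+30) - (7×60+15)
= 1110 - 435 = 675 min
Minus break: 675 - 45 = 630 min
= 10h 30m


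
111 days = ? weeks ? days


15 weeks 6 days

Weeks: 111 ÷ 7 = 15 remainder 6


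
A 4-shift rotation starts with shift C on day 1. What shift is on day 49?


Shift C

Shifts: A, B, C, D
Start: C (index 2)
Day 49: (2 + 49 - 1) mod 4
= 50 mod 4
= 2
Index 2 → shift C


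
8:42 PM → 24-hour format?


Input: 8:42 PM
PM: 8 + 12 = 20

20:42


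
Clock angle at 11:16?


Hour hand = 11×30 + 16×0.5 = 338.0°
Minute hand = 16×6 = 96°
Difference = |338.0 - 96| = 242.0°
Since > 180°: 360 - 242.0 = 118.0°

118.0°


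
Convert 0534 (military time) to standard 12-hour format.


5:34 AM

Hour: 5
5 < 12 → AM


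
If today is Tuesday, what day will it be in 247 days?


Start: Tuesday (index 1)
(1 + 247) mod 7
= 248 mod 7
= 3
Index 3 → Thursday

Thursday


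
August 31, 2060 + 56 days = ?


Start: August 31, 2060
Add 56 days
August 31 → September 1: 31 - 31 + 1 = 1 days (56 - 1 = 55 left)
September 1 → October 1: 30 - 1 + 1 = 30 days (55 - 30 = 25 left)
October 1 + 25 = October 26, 2060

October 26, 2060


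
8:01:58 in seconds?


Hours: 8 × 3600 = 28800
Minutes: 1 × 60 = 60
Seconds: 58
Total = 28800 + 60 + 58 = 28918

28918 seconds


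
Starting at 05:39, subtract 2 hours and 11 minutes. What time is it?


Start: 339 minutes from midnight
Subtract: 131 minutes
Remaining: 339 - 131 = 208
Hours: 3, Minutes: 28

03:28


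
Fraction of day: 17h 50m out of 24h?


Total minutes: 17×60 + 50 = 1070
Day = 24×60 = 1440 minutes
Fraction = 1070/1440 ≈ 0.7431
As a percentage: 1070/1440 × 100 ≈ 74.31%

0.7431 (74.31%)


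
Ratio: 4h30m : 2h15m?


2:1 (2.00)

Duration 1: 270 minutes
Duration 2: 135 minutes
Ratio = 270:135
GCD = 135
Simplified = 2:1
As a decimal: 2/1 = 2.00


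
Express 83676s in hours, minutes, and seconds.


Hours: 83676 ÷ 3600 = 23 remainder 876
Minutes: 876 ÷ 60 = 14 remainder 36
Seconds: 36

23h 14m 36s


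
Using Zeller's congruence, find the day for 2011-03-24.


Thursday

Zeller's congruence:
q=24, m=3, k=11, j=20
h = (24 + ⌊13×4/5⌋ + 11 + ⌊11/4⌋ + ⌊20/4⌋ - 2×20) mod 7
= (24 + 10 + 11 + 2 + 5 - 40) mod 7
= 12 mod 7 = 5
h=5 → Thursday


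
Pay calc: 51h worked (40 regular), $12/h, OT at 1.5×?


$678.00

Regular: 40h × $12 = $480.00
Overtime: 51 - 40 = 11h
OT pay: 11h × $12 × 1.5 = $198.00
Total = $480.00 + $198.00 = $678.00


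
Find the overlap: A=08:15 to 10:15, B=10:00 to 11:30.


Meeting A: 495-615 (in minutes from midnight)
Meeting B: 600-690
Overlap start = max(495, 600) = 600
Overlap end = min(615, 690) = 615
Overlap = max(0, 615 - 600) = 15 min

15 minutes


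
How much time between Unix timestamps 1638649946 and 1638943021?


293075 seconds (81.4 hours / 3.39 days)

Difference = 1638943021 - 1638649946 = 293075 seconds
In hours: 293075 / 3600 ≈ 81.4
In days: 293075 / 86400 ≈ 3.39


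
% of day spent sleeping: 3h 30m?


Time: 210 minutes
Day: 1440 minutes
Percentage = (210/1440) × 100 ≈ 14.6%

14.6%


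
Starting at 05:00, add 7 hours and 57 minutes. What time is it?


12:57

Start: 300 minutes from midnight
Add: 477 minutes
Total: 777 minutes
Hours: 777 ÷ 60 = 12 remainder 57


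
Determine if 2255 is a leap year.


No

Rules: divisible by 4 AND (not by 100 OR by 400)
2255 ÷ 4 = 563 remainder 3 → not divisible by 4
Not divisible by 4 → not a leap year


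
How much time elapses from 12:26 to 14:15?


1h 49m

End time in minutes: 14×60 + 15 = 855
Start time in minutes: 12×60 + 26 = 746
Difference = 855 - 746 = 109 minutes
= 1 hours 49 minutes


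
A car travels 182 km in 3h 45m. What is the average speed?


48.5 km/h

Distance: 182 km
Time: 3h 45m = 225 min = 225/60 = 15/4 hours
Speed = 182 ÷ (15/4) = 182 × 4 / 15 = 728/15 ≈ 48.5 km/h


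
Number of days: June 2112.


30 days

Month: June (month 6)
June has 30 days


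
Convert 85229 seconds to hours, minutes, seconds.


Hours: 85229 ÷ 3600 = 23 remainder 2429
Minutes: 2429 ÷ 60 = 40 remainder 29
Seconds: 29

23h 40m 29s


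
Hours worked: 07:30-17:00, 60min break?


Total time = (17×60+0) - (7×60+30)
= 1020 - 450 = 570 min
Minus break: 570 - 60 = 510 min
= 8h 30m

8h 30m (510 minutes)


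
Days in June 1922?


30 days

Month: June (month 6)
June has 30 days


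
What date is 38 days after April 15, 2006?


Start: April 15, 2006
Add 38 days
April 15 → May 1: 30 - 15 + 1 = 16 days (38 - 16 = 22 left)
May 1 + 22 = May 23, 2006

May 23, 2006


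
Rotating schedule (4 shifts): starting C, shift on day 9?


Shift C

Shifts: A, B, C, D
Start: C (index 2)
Day 9: (2 + 9 - 1) mod 4
= 10 mod 4
= 2
Index 2 → shift C


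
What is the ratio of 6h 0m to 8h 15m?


Duration 1: 360 minutes
Duration 2: 495 minutes
Ratio = 360:495
GCD = 45
Simplified = 8:11
As a decimal: 8/11 ≈ 0.73

8:11 (0.73)


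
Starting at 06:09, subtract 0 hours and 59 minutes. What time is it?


05:10

Start: 369 minutes from midnight
Subtract: 59 minutes
Remaining: 369 - 59 = 310
Hours: 5, Minutes: 10


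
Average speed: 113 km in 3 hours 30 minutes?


32.3 km/h

Distance: 113 km
Time: 3h 30m = 210 min = 210/60 = 7/2 hours
Speed = 113 ÷ (7/2) = 113 × 2 / 7 = 226/7 ≈ 32.3 km/h


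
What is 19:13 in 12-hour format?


Hour: 19
19 - 12 = 7 → PM

7:13 PM


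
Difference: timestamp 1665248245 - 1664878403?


Difference = 1665248245 - 1664878403 = 369842 seconds
In hours: 369842 / 3600 ≈ 102.7
In days: 369842 / 86400 ≈ 4.28

369842 seconds (102.7 hours / 4.28 days)


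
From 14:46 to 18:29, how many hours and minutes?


End time in minutes: 18×60 + 29 = 1109
Start time in minutes: 14×60 + 46 = 886
Difference = 1109 - 886 = 223 minutes
= 3 hours 43 minutes

3h 43m


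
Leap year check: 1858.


No

Rules: divisible by 4 AND (not by 100 OR by 400)
1858 ÷ 4 = 464 remainder 2 → not divisible by 4
Not divisible by 4 → not a leap year


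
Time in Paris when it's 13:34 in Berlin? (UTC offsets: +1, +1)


Time difference = UTC+1 - UTC+1 = +0 hours
New hour = (13 + 0) mod 24
= 13 mod 24 = 13
Minutes unchanged → 13:34

13:34


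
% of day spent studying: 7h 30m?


31.3%

Time: 450 minutes
Day: 1440 minutes
Percentage = (450/1440) × 100 ≈ 31.3%


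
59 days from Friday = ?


Monday

Start: Friday (index 4)
(4 + 59) mod 7
= 63 mod 7
= 0
Index 0 → Monday


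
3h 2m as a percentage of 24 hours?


Total minutes: 3×60 + 2 = 182
Day = 24×60 = 1440 minutes
Fraction = 182/1440 ≈ 0.1264
As a percentage: 182/1440 × 100 ≈ 12.64%

0.1264 (12.64%)


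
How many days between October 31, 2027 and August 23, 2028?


297 days

From October 31, 2027 to August 23, 2028
Rest of October 2027: 31 - 31 = 0
Full months: November 30, December 31, January 31, February 2028 29, March 31, April 30, May 31, June 30, July 31
Days into August 2028: 23
Total = 0 + 30 + 31 + 31 + 29 + 31 + 30 + 31 + 30 + 31 + 23 = 297 days


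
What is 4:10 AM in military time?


04:10

Input: 4:10 AM
AM hour stays: 4


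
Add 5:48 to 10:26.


16:14

Start: 626 minutes from midnight
Add: 348 minutes
Total: 974 minutes
Hours: 974 ÷ 60 = 16 remainder 14


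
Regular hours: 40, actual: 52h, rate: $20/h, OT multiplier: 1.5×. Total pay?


Regular: 40h × $20 = $800.00
Overtime: 52 - 40 = 12h
OT pay: 12h × $20 × 1.5 = $360.00
Total = $800.00 + $360.00 = $1160.00

$1160.00


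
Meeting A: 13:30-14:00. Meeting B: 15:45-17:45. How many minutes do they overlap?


Meeting A: 810-840 (in minutes from midnight)
Meeting B: 945-1065
Overlap start = max(810, 945) = 945
Overlap end = min(840, 1065) = 840
Overlap = max(0, 840 - 945) = 0 min

0 minutes


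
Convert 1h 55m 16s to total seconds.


Hours: 1 × 3600 = 3600
Minutes: 55 × 60 = 3300
Seconds: 16
Total = 3600 + 3300 + 16 = 6916

6916 seconds


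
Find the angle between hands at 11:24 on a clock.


162.0°

Hour hand = 11×30 + 24×0.5 = 342.0°
Minute hand = 24×6 = 144°
Difference = |342.0 - 144| = 198.0°
Since > 180°: 360 - 198.0 = 162.0°


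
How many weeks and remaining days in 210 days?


30 weeks 0 days

Weeks: 210 ÷ 7 = 30 remainder 0


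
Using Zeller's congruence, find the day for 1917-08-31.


Friday

Zeller's congruence:
q=31, m=8, k=17, j=19
h = (31 + ⌊13×9/5⌋ + 17 + ⌊17/4⌋ + ⌊19/4⌋ - 2×19) mod 7
= (31 + 23 + 17 + 4 + 4 - 38) mod 7
= 41 mod 7 = 6
h=6 → Friday


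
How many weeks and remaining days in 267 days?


Weeks: 267 ÷ 7 = 38 remainder 1

38 weeks 1 days


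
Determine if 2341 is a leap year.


Rules: divisible by 4 AND (not by 100 OR by 400)
2341 ÷ 4 = 585 remainder 1 → not divisible by 4
Not divisible by 4 → not a leap year

No


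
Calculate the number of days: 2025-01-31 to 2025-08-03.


From January 31, 2025 to August 3, 2025
Rest of January 2025: 31 - 31 = 0
Full months: February 2025 28, March 31, April 30, May 31, June 30, July 31
Days into August 2025: 3
Total = 0 + 28 + 31 + 30 + 31 + 30 + 31 + 3 = 184 days

184 days


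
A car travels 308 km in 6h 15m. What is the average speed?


Distance: 308 km
Time: 6h 15m = 375 min = 375/60 = 25/4 hours
Speed = 308 ÷ (25/4) = 308 × 4 / 25 = 1232/25 ≈ 49.3 km/h

49.3 km/h


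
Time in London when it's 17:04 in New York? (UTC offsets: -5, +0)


Time difference = UTC+0 - UTC-5 = +5 hours
New hour = (17 + 5) mod 24
= 22 mod 24 = 22
Minutes unchanged → 22:04

22:04


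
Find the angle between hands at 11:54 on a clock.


33.0°

Hour hand = 11×30 + 54×0.5 = 357.0°
Minute hand = 54×6 = 324°
Difference = |357.0 - 324| = 33.0°


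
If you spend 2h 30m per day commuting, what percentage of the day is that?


Time: 150 minutes
Day: 1440 minutes
Percentage = (150/1440) × 100 ≈ 10.4%

10.4%


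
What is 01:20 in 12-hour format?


1:20 AM

Hour: 1
1 < 12 → AM


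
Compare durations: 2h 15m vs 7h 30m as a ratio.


Duration 1: 135 minutes
Duration 2: 450 minutes
Ratio = 135:450
GCD = 45
Simplified = 3:10
As a decimal: 3/10 = 0.30

3:10 (0.30)


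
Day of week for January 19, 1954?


Tuesday

Zeller's congruence:
q=19, m=13, k=53, j=19
h = (19 + ⌊13×14/5⌋ + 53 + ⌊53/4⌋ + ⌊19/4⌋ - 2×19) mod 7
= (19 + 36 + 53 + 13 + 4 - 38) mod 7
= 87 mod 7 = 3
h=3 → Tuesday


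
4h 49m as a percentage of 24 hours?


0.2007 (20.07%)

Total minutes: 4×60 + 49 = 289
Day = 24×60 = 1440 minutes
Fraction = 289/1440 ≈ 0.2007
As a percentage: 289/1440 × 100 ≈ 20.07%


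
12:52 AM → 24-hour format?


00:52

Input: 12:52 AM
12 AM → 00 (midnight)


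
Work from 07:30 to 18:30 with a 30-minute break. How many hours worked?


10h 30m (630 minutes)

Total time = (18×60+30) - (7×60+30)
= 1110 - 450 = 660 min
Minus break: 660 - 30 = 630 min
= 10h 30m


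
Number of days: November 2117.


30 days

Month: November (month 11)
November has 30 days


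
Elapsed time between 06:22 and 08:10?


1h 48m

End time in minutes: 8×60 + 10 = 490
Start time in minutes: 6×60 + 22 = 382
Difference = 490 - 382 = 108 minutes
= 1 hours 48 minutes


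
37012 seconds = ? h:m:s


10h 16m 52s

Hours: 37012 ÷ 3600 = 10 remainder 1012
Minutes: 1012 ÷ 60 = 16 remainder 52
Seconds: 52


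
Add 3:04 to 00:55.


03:59

Start: 55 minutes from midnight
Add: 184 minutes
Total: 239 minutes
Hours: 239 ÷ 60 = 3 remainder 59


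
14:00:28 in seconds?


50428 seconds

Hours: 14 × 3600 = 50400
Minutes: 0 × 60 = 0
Seconds: 28
Total = 50400 + 0 + 28 = 50428


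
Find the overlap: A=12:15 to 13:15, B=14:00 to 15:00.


Meeting A: 735-795 (in minutes from midnight)
Meeting B: 840-900
Overlap start = max(735, 840) = 840
Overlap end = min(795, 900) = 795
Overlap = max(0, 795 - 840) = 0 min

0 minutes


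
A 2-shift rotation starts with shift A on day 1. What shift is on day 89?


Shifts: A, B
Start: A (index 0)
Day 89: (0 + 89 - 1) mod 2
= 88 mod 2
= 0
Index 0 → shift A

Shift A


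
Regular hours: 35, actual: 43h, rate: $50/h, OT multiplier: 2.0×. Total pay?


Regular: 35h × $50 = $1750.00
Overtime: 43 - 35 = 8h
OT pay: 8h × $50 × 2.0 = $800.00
Total = $1750.00 + $800.00 = $2550.00

$2550.00


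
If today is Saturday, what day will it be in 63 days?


Saturday

Start: Saturday (index 5)
(5 + 63) mod 7
= 68 mod 7
= 5
Index 5 → Saturday


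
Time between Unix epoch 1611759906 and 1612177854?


417948 seconds (116.1 hours / 4.84 days)

Difference = 1612177854 - 1611759906 = 417948 seconds
In hours: 417948 / 3600 ≈ 116.1
In days: 417948 / 86400 ≈ 4.84


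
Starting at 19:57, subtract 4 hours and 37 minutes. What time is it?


15:20

Start: 1197 minutes from midnight
Subtract: 277 minutes
Remaining: 1197 - 277 = 920
Hours: 15, Minutes: 20


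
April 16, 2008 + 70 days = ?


June 25, 2008

Start: April 16, 2008
Add 70 days
April 16 → May 1: 30 - 16 + 1 = 15 days (70 - 15 = 55 left)
May 1 → June 1: 31 - 1 + 1 = 31 days (55 - 31 = 24 left)
June 1 + 24 = June 25, 2008


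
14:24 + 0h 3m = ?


Start: 864 minutes from midnight
Add: 3 minutes
Total: 867 minutes
Hours: 867 ÷ 60 = 14 remainder 27

14:27


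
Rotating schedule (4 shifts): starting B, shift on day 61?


Shifts: A, B, C, D
Start: B (index 1)
Day 61: (1 + 61 - 1) mod 4
= 61 mod 4
= 1
Index 1 → shift B

Shift B
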